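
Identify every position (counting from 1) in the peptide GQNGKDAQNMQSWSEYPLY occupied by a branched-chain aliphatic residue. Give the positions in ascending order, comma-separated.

The BCAAs are Val, Leu, and Ile — aliphatic side chains with a branch point.
Matching residues: L18.

18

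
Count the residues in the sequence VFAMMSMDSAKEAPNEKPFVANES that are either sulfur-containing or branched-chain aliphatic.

Sulfur-containing: C, M. Branched-chain aliphatic: I, L, V.
Sulfur-containing residues here: M4, M5, M7 (3).
Branched-chain aliphatic residues here: V1, V20 (2).
The two groups share no amino acid, so total = 3 + 2 = 5.

5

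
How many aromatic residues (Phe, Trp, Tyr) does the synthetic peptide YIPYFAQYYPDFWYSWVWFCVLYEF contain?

Matching residues: Y1, Y4, F5, Y8, Y9, F12, W13, Y14, W16, W18, F19, Y23, F25.

13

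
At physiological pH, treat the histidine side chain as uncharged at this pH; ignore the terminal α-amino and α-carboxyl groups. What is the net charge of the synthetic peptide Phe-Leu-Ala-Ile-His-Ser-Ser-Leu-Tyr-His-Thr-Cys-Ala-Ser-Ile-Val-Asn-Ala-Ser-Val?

At pH ~7.4 the Lys and Arg side chains are protonated (+1), the Asp and Glu side chains are deprotonated (−1), and with His taken as neutral all other side chains carry no charge.
Positive (K, R): none → +0.
Negative (D, E): none → −0.
Net charge = (+0) + (−0) = 0.

0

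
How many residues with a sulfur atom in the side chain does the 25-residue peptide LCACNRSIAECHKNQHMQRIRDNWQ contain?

4

Only Cys (C) and Met (M) have a sulfur atom in the side chain.
Matching residues: C2, C4, C11, M17.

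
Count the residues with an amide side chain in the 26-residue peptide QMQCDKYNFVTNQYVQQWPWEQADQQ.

Asparagine (N) and glutamine (Q) have uncharged amide side chains.
Matching residues: Q1, Q3, N8, N12, Q13, Q16, Q17, Q22, Q25, Q26.

10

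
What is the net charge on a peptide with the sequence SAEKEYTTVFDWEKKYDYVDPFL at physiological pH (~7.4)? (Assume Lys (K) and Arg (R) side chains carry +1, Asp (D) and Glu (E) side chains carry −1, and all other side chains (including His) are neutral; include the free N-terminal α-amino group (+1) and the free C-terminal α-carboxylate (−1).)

Positive (K, R): K4, K14, K15 → +3.
Negative (D, E): E3, E5, D11, E13, D17, D20 → −6.
The N-terminus (+1) and C-terminus (−1) cancel.
Net charge = (+3) + (−6) = −3.

-3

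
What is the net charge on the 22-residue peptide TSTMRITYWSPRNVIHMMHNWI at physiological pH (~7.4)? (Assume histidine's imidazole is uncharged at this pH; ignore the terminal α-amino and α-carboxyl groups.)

The side chains ionized at physiological pH are Lys/Arg (+1) and Asp/Glu (−1); with His treated as neutral, nothing else contributes.
Positive (K, R): R5, R12 → +2.
Negative (D, E): none → −0.
Net charge = (+2) + (−0) = +2.

+2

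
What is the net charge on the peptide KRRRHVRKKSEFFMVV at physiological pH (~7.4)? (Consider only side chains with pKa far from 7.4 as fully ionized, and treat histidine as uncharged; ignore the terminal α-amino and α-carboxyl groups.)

+6

At pH ~7.4 the Lys and Arg side chains are protonated (+1), the Asp and Glu side chains are deprotonated (−1), and with His taken as neutral all other side chains carry no charge.
Positive (K, R): K1, R2, R3, R4, R7, K8, K9 → +7.
Negative (D, E): E11 → −1.
Net charge = (+7) + (−1) = +6.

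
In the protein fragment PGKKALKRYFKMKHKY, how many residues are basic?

8

K, R, and H are the three residues with basic side chains (ε-amine, guanidinium, and imidazole respectively).
Matching residues: K3, K4, K7, R8, K11, K13, H14, K15.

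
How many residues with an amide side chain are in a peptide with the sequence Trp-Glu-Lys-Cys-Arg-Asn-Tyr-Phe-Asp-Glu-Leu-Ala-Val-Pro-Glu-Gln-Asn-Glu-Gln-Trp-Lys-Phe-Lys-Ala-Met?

Only N (asparagine) and Q (glutamine) carry a side-chain carboxamide.
Matching residues: Asn6, Gln16, Asn17, Gln19.

4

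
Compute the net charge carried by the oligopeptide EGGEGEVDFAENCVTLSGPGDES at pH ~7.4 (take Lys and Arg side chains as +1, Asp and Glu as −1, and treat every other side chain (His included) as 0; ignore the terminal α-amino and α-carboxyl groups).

Positive (K, R): none → +0.
Negative (D, E): E1, E4, E6, D8, E11, D21, E22 → −7.
Net charge = (+0) + (−7) = −7.

-7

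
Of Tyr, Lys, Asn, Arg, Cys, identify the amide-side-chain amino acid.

Asn

The amide-side-chain residues are Asn (N) and Gln (Q).
Of the listed options, only Asn belongs to this group.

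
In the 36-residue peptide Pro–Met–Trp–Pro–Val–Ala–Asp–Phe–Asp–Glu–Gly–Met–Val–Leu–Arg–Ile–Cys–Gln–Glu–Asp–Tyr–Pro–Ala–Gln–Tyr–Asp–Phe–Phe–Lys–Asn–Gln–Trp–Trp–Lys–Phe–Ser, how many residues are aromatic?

The aromatic amino acids are Phe (F, benzyl), Trp (W, indole), and Tyr (Y, phenol).
Matching residues: Trp3, Phe8, Tyr21, Tyr25, Phe27, Phe28, Trp32, Trp33, Phe35.

9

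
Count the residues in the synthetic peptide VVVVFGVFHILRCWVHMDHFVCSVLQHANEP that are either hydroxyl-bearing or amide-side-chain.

3

Hydroxyl-bearing: S, T, Y. Amide-side-chain: N, Q.
Hydroxyl-bearing residues here: S23 (1).
Amide-side-chain residues here: Q26, N29 (2).
The two groups share no amino acid, so total = 1 + 2 = 3.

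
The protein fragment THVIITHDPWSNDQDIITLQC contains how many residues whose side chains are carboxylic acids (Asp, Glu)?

3

Matching residues: D8, D13, D15.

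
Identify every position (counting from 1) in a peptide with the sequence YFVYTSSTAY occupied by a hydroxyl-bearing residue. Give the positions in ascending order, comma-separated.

1, 4, 5, 6, 7, 8, 10

Serine (S), threonine (T), and tyrosine (Y) each carry a hydroxyl group on the side chain.
Matching residues: Y1, Y4, T5, S6, S7, T8, Y10.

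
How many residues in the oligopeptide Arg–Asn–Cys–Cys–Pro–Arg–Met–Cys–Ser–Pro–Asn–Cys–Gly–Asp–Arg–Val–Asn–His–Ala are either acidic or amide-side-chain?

Acidic: D, E. Amide-side-chain: N, Q.
Acidic residues here: Asp14 (1).
Amide-side-chain residues here: Asn2, Asn11, Asn17 (3).
The two groups share no amino acid, so total = 1 + 3 = 4.

4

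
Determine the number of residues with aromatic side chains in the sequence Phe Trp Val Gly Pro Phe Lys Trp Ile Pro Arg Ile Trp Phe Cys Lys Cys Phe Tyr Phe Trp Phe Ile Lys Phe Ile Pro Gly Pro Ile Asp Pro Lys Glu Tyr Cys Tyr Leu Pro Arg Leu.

14

The aromatic amino acids are Phe (F, benzyl), Trp (W, indole), and Tyr (Y, phenol).
Matching residues: Phe1, Trp2, Phe6, Trp8, Trp13, Phe14, Phe18, Tyr19, Phe20, Trp21, Phe22, Phe25, Tyr35, Tyr37.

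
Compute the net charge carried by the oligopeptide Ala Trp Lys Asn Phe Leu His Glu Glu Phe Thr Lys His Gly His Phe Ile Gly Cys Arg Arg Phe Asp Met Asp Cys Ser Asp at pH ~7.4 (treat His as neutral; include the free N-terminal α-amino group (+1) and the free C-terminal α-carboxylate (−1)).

The side chains ionized at physiological pH are Lys/Arg (+1) and Asp/Glu (−1); with His treated as neutral, nothing else contributes.
Positive (K, R): Lys3, Lys12, Arg20, Arg21 → +4.
Negative (D, E): Glu8, Glu9, Asp23, Asp25, Asp28 → −5.
The N-terminus (+1) and C-terminus (−1) cancel.
Net charge = (+4) + (−5) = −1.

-1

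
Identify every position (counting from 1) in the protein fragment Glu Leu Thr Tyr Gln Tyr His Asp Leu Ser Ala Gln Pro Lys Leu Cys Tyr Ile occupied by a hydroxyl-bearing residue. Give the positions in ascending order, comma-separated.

3, 4, 6, 10, 17

S, T, and Y are the three residues with a side-chain hydroxyl.
Matching residues: Thr3, Tyr4, Tyr6, Ser10, Tyr17.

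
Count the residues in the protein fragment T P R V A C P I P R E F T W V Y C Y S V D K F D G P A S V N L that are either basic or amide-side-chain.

4

Basic: H, K, R. Amide-side-chain: N, Q.
Basic residues here: R3, R10, K22 (3).
Amide-side-chain residues here: N30 (1).
The two groups share no amino acid, so total = 3 + 1 = 4.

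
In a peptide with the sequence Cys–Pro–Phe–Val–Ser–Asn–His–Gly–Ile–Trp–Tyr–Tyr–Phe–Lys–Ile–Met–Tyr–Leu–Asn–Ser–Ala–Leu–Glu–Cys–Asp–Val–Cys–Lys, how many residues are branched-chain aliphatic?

6

Valine (V), leucine (L), and isoleucine (I) are the branched-chain amino acids.
Matching residues: Val4, Ile9, Ile15, Leu18, Leu22, Val26.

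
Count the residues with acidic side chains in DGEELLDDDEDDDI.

The acidic residues are Asp (D) and Glu (E), whose side chains end in a carboxylate group.
Matching residues: D1, E3, E4, D7, D8, D9, E10, D11, D12, D13.

10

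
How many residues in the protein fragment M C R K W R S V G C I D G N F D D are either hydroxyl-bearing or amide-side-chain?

2

Hydroxyl-bearing: S, T, Y. Amide-side-chain: N, Q.
Hydroxyl-bearing residues here: S7 (1).
Amide-side-chain residues here: N14 (1).
The two groups share no amino acid, so total = 1 + 1 = 2.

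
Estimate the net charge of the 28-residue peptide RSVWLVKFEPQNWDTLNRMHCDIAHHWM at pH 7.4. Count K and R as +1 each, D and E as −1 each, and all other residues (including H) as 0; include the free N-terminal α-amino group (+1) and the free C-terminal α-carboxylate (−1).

Positive (K, R): R1, K7, R18 → +3.
Negative (D, E): E9, D14, D22 → −3.
The N-terminus (+1) and C-terminus (−1) cancel.
Net charge = (+3) + (−3) = 0.

0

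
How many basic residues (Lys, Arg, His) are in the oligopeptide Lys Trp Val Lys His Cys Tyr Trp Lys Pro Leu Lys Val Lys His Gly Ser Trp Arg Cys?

8

Matching residues: Lys1, Lys4, His5, Lys9, Lys12, Lys14, His15, Arg19.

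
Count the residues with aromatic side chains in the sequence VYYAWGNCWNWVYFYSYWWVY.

The aromatic amino acids are Phe (F, benzyl), Trp (W, indole), and Tyr (Y, phenol).
Matching residues: Y2, Y3, W5, W9, W11, Y13, F14, Y15, Y17, W18, W19, Y21.

12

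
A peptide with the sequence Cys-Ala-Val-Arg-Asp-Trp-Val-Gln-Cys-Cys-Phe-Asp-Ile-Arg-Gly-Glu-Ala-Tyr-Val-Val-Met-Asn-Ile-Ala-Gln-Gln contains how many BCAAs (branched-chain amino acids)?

The BCAAs are Val, Leu, and Ile — aliphatic side chains with a branch point.
Matching residues: Val3, Val7, Ile13, Val19, Val20, Ile23.

6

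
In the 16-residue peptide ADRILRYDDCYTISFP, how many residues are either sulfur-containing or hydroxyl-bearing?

5

Sulfur-containing: C, M. Hydroxyl-bearing: S, T, Y.
Sulfur-containing residues here: C10 (1).
Hydroxyl-bearing residues here: Y7, Y11, T12, S14 (4).
The two groups share no amino acid, so total = 1 + 4 = 5.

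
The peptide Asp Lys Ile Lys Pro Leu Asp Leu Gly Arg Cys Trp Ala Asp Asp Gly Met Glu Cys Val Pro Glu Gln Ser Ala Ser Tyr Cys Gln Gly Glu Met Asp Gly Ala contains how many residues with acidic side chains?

Aspartate (D) and glutamate (E) have carboxylic-acid side chains and are the acidic amino acids.
Matching residues: Asp1, Asp7, Asp14, Asp15, Glu18, Glu22, Glu31, Asp33.

8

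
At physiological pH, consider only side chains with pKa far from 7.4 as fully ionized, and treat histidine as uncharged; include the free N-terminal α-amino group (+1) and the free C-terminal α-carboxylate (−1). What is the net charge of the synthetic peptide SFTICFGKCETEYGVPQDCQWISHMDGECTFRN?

At pH ~7.4 the Lys and Arg side chains are protonated (+1), the Asp and Glu side chains are deprotonated (−1), and with His taken as neutral all other side chains carry no charge.
Positive (K, R): K8, R32 → +2.
Negative (D, E): E10, E12, D18, D26, E28 → −5.
The N-terminus (+1) and C-terminus (−1) cancel.
Net charge = (+2) + (−5) = −3.

-3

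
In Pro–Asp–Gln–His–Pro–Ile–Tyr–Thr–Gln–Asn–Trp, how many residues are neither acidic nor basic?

9

Acidic: D, E. Basic: K, R, H. All other residues are neither.
Matching residues: Pro1, Gln3, Pro5, Ile6, Tyr7, Thr8, Gln9, Asn10, Trp11.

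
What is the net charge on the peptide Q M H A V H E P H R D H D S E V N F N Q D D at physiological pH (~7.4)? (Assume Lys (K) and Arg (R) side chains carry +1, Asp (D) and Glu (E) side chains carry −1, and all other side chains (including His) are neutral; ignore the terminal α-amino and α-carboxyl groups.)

Positive (K, R): R10 → +1.
Negative (D, E): E7, D11, D13, E15, D21, D22 → −6.
Net charge = (+1) + (−6) = −5.

-5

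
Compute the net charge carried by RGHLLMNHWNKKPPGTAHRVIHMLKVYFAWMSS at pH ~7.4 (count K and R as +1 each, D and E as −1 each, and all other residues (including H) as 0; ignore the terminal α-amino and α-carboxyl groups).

+5

Positive (K, R): R1, K11, K12, R19, K25 → +5.
Negative (D, E): none → −0.
Net charge = (+5) + (−0) = +5.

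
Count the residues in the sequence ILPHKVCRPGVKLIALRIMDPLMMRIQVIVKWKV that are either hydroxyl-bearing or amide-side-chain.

1

Hydroxyl-bearing: S, T, Y. Amide-side-chain: N, Q.
Hydroxyl-bearing residues here: none (0).
Amide-side-chain residues here: Q27 (1).
The two groups share no amino acid, so total = 0 + 1 = 1.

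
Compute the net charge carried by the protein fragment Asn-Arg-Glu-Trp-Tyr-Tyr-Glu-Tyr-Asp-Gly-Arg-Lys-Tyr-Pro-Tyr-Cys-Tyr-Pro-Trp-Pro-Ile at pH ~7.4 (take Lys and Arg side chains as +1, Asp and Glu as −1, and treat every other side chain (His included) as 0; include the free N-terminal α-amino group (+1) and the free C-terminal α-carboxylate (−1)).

0

Positive (K, R): Arg2, Arg11, Lys12 → +3.
Negative (D, E): Glu3, Glu7, Asp9 → −3.
The N-terminus (+1) and C-terminus (−1) cancel.
Net charge = (+3) + (−3) = 0.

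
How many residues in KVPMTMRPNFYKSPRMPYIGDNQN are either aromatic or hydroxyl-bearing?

5

Aromatic: F, W, Y. Hydroxyl-bearing: S, T, Y.
Aromatic residues here: F10, Y11, Y18 (3).
Hydroxyl-bearing residues here: T5, Y11, S13, Y18 (4).
Y is in both groups, so the 2 Y residues must not be double-counted.
Total = 3 + 4 − 2 = 5.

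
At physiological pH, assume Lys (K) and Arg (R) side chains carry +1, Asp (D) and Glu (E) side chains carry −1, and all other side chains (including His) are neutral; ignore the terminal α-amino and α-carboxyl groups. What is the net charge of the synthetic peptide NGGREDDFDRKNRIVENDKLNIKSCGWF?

Positive (K, R): R4, R10, K11, R13, K19, K23 → +6.
Negative (D, E): E5, D6, D7, D9, E16, D18 → −6.
Net charge = (+6) + (−6) = 0.

0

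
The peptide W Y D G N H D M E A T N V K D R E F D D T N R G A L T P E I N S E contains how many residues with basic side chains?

The basic amino acids are Lys (K), Arg (R), and His (H).
Matching residues: H6, K14, R16, R23.

4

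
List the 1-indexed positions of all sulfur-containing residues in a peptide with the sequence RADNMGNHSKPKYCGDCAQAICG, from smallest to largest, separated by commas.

Cysteine (C, thiol) and methionine (M, thioether) are the two sulfur-containing amino acids.
Matching residues: M5, C14, C17, C22.

5, 14, 17, 22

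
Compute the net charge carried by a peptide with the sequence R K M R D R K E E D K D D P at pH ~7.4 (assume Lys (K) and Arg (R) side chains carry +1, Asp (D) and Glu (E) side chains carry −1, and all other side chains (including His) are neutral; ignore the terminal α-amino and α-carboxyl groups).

Positive (K, R): R1, K2, R4, R6, K7, K11 → +6.
Negative (D, E): D5, E8, E9, D10, D12, D13 → −6.
Net charge = (+6) + (−6) = 0.

0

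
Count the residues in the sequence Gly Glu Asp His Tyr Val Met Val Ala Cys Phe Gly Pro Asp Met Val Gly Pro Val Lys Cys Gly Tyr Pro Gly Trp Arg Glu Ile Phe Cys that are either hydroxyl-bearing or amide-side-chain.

2

Hydroxyl-bearing: S, T, Y. Amide-side-chain: N, Q.
Hydroxyl-bearing residues here: Tyr5, Tyr23 (2).
Amide-side-chain residues here: none (0).
The two groups share no amino acid, so total = 2 + 0 = 2.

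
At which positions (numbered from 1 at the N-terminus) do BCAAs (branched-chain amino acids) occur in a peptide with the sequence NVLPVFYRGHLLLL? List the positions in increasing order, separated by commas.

2, 3, 5, 11, 12, 13, 14

Valine (V), leucine (L), and isoleucine (I) are the branched-chain amino acids.
Matching residues: V2, L3, V5, L11, L12, L13, L14.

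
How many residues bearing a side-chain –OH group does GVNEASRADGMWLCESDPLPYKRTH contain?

Serine (S), threonine (T), and tyrosine (Y) each carry a hydroxyl group on the side chain.
Matching residues: S6, S16, Y21, T24.

4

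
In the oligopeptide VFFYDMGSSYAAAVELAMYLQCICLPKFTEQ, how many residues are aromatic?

Phenylalanine (F), tryptophan (W), and tyrosine (Y) have aromatic ring side chains.
Matching residues: F2, F3, Y4, Y10, Y19, F28.

6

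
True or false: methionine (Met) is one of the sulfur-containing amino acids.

The sulfur-bearing residues are cysteine (–SH) and methionine (–S–CH₃).
Methionine is in this group.

True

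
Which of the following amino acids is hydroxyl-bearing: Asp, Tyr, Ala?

Tyr

Serine (S), threonine (T), and tyrosine (Y) each carry a hydroxyl group on the side chain.
Of the listed options, only Tyr belongs to this group.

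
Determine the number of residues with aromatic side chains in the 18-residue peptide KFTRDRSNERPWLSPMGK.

2

Phenylalanine (F), tryptophan (W), and tyrosine (Y) have aromatic ring side chains.
Matching residues: F2, W12.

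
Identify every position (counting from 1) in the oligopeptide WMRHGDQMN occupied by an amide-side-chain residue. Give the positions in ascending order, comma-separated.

7, 9

The amide-side-chain residues are Asn (N) and Gln (Q).
Matching residues: Q7, N9.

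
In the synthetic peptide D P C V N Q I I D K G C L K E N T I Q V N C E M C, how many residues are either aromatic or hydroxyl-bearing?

1

Aromatic: F, W, Y. Hydroxyl-bearing: S, T, Y.
Aromatic residues here: none (0).
Hydroxyl-bearing residues here: T17 (1).
(Y belongs to both groups, but none appear in this sequence.) Total = 0 + 1 = 1.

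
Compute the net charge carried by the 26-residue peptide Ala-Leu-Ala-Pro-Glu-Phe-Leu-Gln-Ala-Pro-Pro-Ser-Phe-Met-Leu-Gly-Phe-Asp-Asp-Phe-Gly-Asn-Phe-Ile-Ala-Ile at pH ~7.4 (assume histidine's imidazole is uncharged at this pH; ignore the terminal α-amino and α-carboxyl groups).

The side chains ionized at physiological pH are Lys/Arg (+1) and Asp/Glu (−1); with His treated as neutral, nothing else contributes.
Positive (K, R): none → +0.
Negative (D, E): Glu5, Asp18, Asp19 → −3.
Net charge = (+0) + (−3) = −3.

-3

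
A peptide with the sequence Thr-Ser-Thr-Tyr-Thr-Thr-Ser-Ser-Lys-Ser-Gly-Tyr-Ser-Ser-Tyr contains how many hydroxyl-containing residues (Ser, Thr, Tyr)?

13

Matching residues: Thr1, Ser2, Thr3, Tyr4, Thr5, Thr6, Ser7, Ser8, Ser10, Tyr12, Ser13, Ser14, Tyr15.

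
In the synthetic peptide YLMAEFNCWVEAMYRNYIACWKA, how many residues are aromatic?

The aromatic amino acids are Phe (F, benzyl), Trp (W, indole), and Tyr (Y, phenol).
Matching residues: Y1, F6, W9, Y14, Y17, W21.

6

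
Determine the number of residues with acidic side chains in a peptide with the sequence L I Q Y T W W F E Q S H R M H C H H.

Only D (aspartate) and E (glutamate) carry a side-chain carboxylic acid.
Matching residues: E9.

1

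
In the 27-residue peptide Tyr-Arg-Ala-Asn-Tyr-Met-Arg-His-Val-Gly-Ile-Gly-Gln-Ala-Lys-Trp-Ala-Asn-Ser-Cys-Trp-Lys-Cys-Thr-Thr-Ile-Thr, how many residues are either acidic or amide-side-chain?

3

Acidic: D, E. Amide-side-chain: N, Q.
Acidic residues here: none (0).
Amide-side-chain residues here: Asn4, Gln13, Asn18 (3).
The two groups share no amino acid, so total = 0 + 3 = 3.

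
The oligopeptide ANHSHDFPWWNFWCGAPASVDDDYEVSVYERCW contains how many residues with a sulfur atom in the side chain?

2

Cysteine (C, thiol) and methionine (M, thioether) are the two sulfur-containing amino acids.
Matching residues: C14, C32.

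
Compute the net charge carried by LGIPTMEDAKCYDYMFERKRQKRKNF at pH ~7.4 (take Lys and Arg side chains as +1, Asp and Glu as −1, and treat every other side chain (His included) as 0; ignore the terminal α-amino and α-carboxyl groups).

Positive (K, R): K10, R18, K19, R20, K22, R23, K24 → +7.
Negative (D, E): E7, D8, D13, E17 → −4.
Net charge = (+7) + (−4) = +3.

+3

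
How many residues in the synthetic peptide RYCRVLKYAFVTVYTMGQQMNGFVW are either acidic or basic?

3

Acidic: D, E. Basic: H, K, R.
Acidic residues here: none (0).
Basic residues here: R1, R4, K7 (3).
The two groups share no amino acid, so total = 0 + 3 = 3.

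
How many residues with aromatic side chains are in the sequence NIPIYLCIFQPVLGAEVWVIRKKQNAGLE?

F, W, and Y each carry an aromatic ring on the side chain.
Matching residues: Y5, F9, W18.

3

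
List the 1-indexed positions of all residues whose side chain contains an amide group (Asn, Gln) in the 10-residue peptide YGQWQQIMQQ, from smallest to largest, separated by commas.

3, 5, 6, 9, 10

Matching residues: Q3, Q5, Q6, Q9, Q10.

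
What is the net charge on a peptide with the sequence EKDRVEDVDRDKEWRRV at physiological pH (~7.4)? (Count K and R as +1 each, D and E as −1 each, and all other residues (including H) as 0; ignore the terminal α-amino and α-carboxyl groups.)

Positive (K, R): K2, R4, R10, K12, R15, R16 → +6.
Negative (D, E): E1, D3, E6, D7, D9, D11, E13 → −7.
Net charge = (+6) + (−7) = −1.

-1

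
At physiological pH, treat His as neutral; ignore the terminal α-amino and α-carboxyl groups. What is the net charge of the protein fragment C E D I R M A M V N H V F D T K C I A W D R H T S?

-1

Near pH 7.4, K and R contribute +1 each, D and E contribute −1 each, and every other side chain (His included, as stated) is uncharged.
Positive (K, R): R5, K16, R22 → +3.
Negative (D, E): E2, D3, D14, D21 → −4.
Net charge = (+3) + (−4) = −1.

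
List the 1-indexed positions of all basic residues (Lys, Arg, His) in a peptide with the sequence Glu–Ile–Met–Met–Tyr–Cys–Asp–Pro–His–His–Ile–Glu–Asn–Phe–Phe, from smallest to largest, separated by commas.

Matching residues: His9, His10.

9, 10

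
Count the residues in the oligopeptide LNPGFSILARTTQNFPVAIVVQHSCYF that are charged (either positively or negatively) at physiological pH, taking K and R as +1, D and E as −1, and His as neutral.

Charged side chains at pH ~7.4: K, R (positive); D, E (negative).
Matching residues: R10.

1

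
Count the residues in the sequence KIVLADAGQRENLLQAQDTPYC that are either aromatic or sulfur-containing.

2

Aromatic: F, W, Y. Sulfur-containing: C, M.
Aromatic residues here: Y21 (1).
Sulfur-containing residues here: C22 (1).
The two groups share no amino acid, so total = 1 + 1 = 2.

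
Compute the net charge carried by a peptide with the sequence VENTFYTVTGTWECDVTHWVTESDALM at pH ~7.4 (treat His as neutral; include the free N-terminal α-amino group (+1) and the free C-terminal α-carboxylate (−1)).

-5

At pH ~7.4 the Lys and Arg side chains are protonated (+1), the Asp and Glu side chains are deprotonated (−1), and with His taken as neutral all other side chains carry no charge.
Positive (K, R): none → +0.
Negative (D, E): E2, E13, D15, E22, D24 → −5.
The N-terminus (+1) and C-terminus (−1) cancel.
Net charge = (+0) + (−5) = −5.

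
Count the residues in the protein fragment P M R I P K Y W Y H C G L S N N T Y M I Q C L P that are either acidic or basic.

Acidic: D, E. Basic: H, K, R.
Acidic residues here: none (0).
Basic residues here: R3, K6, H10 (3).
The two groups share no amino acid, so total = 0 + 3 = 3.

3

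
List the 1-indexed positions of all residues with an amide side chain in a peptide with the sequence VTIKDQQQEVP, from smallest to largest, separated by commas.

6, 7, 8

Asparagine (N) and glutamine (Q) have uncharged amide side chains.
Matching residues: Q6, Q7, Q8.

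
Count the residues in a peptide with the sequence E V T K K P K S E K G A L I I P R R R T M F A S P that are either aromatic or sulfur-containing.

Aromatic: F, W, Y. Sulfur-containing: C, M.
Aromatic residues here: F22 (1).
Sulfur-containing residues here: M21 (1).
The two groups share no amino acid, so total = 1 + 1 = 2.

2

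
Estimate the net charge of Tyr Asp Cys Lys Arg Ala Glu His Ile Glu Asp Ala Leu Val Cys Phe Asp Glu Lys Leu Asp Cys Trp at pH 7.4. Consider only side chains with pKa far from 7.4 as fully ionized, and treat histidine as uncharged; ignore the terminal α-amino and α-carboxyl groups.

-4

At pH ~7.4 the Lys and Arg side chains are protonated (+1), the Asp and Glu side chains are deprotonated (−1), and with His taken as neutral all other side chains carry no charge.
Positive (K, R): Lys4, Arg5, Lys19 → +3.
Negative (D, E): Asp2, Glu7, Glu10, Asp11, Asp17, Glu18, Asp21 → −7.
Net charge = (+3) + (−7) = −4.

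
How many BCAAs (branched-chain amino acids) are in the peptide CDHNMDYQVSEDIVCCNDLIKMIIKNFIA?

8

V, L, and I make up the branched-chain aliphatic group.
Matching residues: V9, I13, V14, L19, I20, I23, I24, I28.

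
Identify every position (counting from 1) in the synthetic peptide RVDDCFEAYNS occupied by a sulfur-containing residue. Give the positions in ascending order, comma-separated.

Matching residues: C5.

5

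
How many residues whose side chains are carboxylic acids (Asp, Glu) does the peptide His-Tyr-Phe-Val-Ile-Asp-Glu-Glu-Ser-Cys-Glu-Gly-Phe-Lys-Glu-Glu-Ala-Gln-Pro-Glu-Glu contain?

Matching residues: Asp6, Glu7, Glu8, Glu11, Glu15, Glu16, Glu20, Glu21.

8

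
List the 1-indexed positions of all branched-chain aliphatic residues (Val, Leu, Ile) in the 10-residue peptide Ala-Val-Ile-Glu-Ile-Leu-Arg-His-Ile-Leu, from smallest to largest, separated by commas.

Matching residues: Val2, Ile3, Ile5, Leu6, Ile9, Leu10.

2, 3, 5, 6, 9, 10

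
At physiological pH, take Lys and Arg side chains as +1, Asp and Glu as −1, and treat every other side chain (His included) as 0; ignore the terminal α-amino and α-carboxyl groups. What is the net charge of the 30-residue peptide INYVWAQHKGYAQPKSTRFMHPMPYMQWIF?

+3

Positive (K, R): K9, K15, R18 → +3.
Negative (D, E): none → −0.
Net charge = (+3) + (−0) = +3.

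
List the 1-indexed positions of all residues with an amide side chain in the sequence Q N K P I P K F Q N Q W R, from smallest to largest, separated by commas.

1, 2, 9, 10, 11

Only N (asparagine) and Q (glutamine) carry a side-chain carboxamide.
Matching residues: Q1, N2, Q9, N10, Q11.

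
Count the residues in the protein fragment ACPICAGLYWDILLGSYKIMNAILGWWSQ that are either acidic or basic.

Acidic: D, E. Basic: H, K, R.
Acidic residues here: D11 (1).
Basic residues here: K18 (1).
The two groups share no amino acid, so total = 1 + 1 = 2.

2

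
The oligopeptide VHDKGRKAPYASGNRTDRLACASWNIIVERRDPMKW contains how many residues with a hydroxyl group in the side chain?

4

The –OH-bearing residues are Ser, Thr (aliphatic alcohols), and Tyr (phenol).
Matching residues: Y10, S12, T16, S23.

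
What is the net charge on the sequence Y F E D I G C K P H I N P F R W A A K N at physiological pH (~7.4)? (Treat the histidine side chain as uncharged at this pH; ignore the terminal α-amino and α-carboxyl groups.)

+1

At pH ~7.4 the Lys and Arg side chains are protonated (+1), the Asp and Glu side chains are deprotonated (−1), and with His taken as neutral all other side chains carry no charge.
Positive (K, R): K8, R15, K19 → +3.
Negative (D, E): E3, D4 → −2.
Net charge = (+3) + (−2) = +1.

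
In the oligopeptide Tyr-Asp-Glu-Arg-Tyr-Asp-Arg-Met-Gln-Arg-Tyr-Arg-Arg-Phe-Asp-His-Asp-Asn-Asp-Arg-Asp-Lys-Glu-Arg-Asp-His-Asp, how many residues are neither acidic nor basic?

7

Acidic: D, E. Basic: K, R, H. All other residues are neither.
Matching residues: Tyr1, Tyr5, Met8, Gln9, Tyr11, Phe14, Asn18.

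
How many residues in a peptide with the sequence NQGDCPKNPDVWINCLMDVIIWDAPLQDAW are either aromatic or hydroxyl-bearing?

Aromatic: F, W, Y. Hydroxyl-bearing: S, T, Y.
Aromatic residues here: W12, W22, W30 (3).
Hydroxyl-bearing residues here: none (0).
(Y belongs to both groups, but none appear in this sequence.) Total = 3 + 0 = 3.

3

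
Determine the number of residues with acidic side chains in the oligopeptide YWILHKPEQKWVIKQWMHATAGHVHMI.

The acidic residues are Asp (D) and Glu (E), whose side chains end in a carboxylate group.
Matching residues: E8.

1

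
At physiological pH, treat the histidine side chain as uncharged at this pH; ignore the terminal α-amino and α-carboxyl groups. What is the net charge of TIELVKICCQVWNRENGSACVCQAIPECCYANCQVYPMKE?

Near pH 7.4, K and R contribute +1 each, D and E contribute −1 each, and every other side chain (His included, as stated) is uncharged.
Positive (K, R): K6, R14, K39 → +3.
Negative (D, E): E3, E15, E27, E40 → −4.
Net charge = (+3) + (−4) = −1.

-1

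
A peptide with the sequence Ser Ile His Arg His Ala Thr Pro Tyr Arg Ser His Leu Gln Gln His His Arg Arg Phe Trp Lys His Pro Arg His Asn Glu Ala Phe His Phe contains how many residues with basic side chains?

Lysine (K), arginine (R), and histidine (H) have basic, nitrogen-containing side chains.
Matching residues: His3, Arg4, His5, Arg10, His12, His16, His17, Arg18, Arg19, Lys22, His23, Arg25, His26, His31.

14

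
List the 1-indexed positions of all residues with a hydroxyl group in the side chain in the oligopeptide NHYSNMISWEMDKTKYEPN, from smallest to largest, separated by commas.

3, 4, 8, 14, 16

Serine (S), threonine (T), and tyrosine (Y) each carry a hydroxyl group on the side chain.
Matching residues: Y3, S4, S8, T14, Y16.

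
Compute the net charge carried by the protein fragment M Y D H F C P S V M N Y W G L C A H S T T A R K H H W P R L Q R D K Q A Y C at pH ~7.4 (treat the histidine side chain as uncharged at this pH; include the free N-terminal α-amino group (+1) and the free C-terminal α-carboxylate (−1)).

+3

At pH ~7.4 the Lys and Arg side chains are protonated (+1), the Asp and Glu side chains are deprotonated (−1), and with His taken as neutral all other side chains carry no charge.
Positive (K, R): R23, K24, R29, R32, K34 → +5.
Negative (D, E): D3, D33 → −2.
The N-terminus (+1) and C-terminus (−1) cancel.
Net charge = (+5) + (−2) = +3.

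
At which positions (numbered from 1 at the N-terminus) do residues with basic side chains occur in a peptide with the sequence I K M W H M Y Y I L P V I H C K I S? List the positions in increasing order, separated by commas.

The basic amino acids are Lys (K), Arg (R), and His (H).
Matching residues: K2, H5, H14, K16.

2, 5, 14, 16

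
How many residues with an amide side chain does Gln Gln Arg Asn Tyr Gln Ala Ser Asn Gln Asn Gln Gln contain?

The amide-side-chain residues are Asn (N) and Gln (Q).
Matching residues: Gln1, Gln2, Asn4, Gln6, Asn9, Gln10, Asn11, Gln12, Gln13.

9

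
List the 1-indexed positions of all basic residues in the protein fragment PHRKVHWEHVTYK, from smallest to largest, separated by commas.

Lysine (K), arginine (R), and histidine (H) have basic, nitrogen-containing side chains.
Matching residues: H2, R3, K4, H6, H9, K13.

2, 3, 4, 6, 9, 13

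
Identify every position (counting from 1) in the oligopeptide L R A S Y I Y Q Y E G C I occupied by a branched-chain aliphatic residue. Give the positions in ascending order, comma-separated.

Valine (V), leucine (L), and isoleucine (I) are the branched-chain amino acids.
Matching residues: L1, I6, I13.

1, 6, 13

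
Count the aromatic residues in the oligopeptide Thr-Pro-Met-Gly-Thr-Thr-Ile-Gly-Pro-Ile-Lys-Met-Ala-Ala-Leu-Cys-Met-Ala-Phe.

The aromatic amino acids are Phe (F, benzyl), Trp (W, indole), and Tyr (Y, phenol).
Matching residues: Phe19.

1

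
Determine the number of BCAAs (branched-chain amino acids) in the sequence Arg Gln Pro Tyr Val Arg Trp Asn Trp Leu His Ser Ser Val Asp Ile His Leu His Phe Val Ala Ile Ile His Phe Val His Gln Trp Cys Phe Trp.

V, L, and I make up the branched-chain aliphatic group.
Matching residues: Val5, Leu10, Val14, Ile16, Leu18, Val21, Ile23, Ile24, Val27.

9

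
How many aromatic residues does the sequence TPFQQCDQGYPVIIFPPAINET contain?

3

The aromatic amino acids are Phe (F, benzyl), Trp (W, indole), and Tyr (Y, phenol).
Matching residues: F3, Y10, F15.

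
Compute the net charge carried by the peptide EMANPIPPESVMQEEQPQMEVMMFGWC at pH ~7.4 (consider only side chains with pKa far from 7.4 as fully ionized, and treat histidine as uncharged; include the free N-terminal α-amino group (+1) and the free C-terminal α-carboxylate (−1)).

The side chains ionized at physiological pH are Lys/Arg (+1) and Asp/Glu (−1); with His treated as neutral, nothing else contributes.
Positive (K, R): none → +0.
Negative (D, E): E1, E9, E14, E15, E20 → −5.
The N-terminus (+1) and C-terminus (−1) cancel.
Net charge = (+0) + (−5) = −5.

-5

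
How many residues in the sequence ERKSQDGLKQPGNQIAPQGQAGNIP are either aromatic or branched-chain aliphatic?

Aromatic: F, W, Y. Branched-chain aliphatic: I, L, V.
Aromatic residues here: none (0).
Branched-chain aliphatic residues here: L8, I15, I24 (3).
The two groups share no amino acid, so total = 0 + 3 = 3.

3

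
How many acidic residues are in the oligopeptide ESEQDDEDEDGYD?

Aspartate (D) and glutamate (E) have carboxylic-acid side chains and are the acidic amino acids.
Matching residues: E1, E3, D5, D6, E7, D8, E9, D10, D13.

9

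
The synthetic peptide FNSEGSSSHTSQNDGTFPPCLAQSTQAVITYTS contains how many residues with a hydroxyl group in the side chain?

The –OH-bearing residues are Ser, Thr (aliphatic alcohols), and Tyr (phenol).
Matching residues: S3, S6, S7, S8, T10, S11, T16, S24, T25, T30, Y31, T32, S33.

13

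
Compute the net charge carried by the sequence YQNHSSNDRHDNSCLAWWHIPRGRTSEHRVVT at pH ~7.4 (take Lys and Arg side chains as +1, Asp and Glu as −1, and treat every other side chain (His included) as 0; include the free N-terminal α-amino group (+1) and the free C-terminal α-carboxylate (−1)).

+1

Positive (K, R): R9, R22, R24, R29 → +4.
Negative (D, E): D8, D11, E27 → −3.
The N-terminus (+1) and C-terminus (−1) cancel.
Net charge = (+4) + (−3) = +1.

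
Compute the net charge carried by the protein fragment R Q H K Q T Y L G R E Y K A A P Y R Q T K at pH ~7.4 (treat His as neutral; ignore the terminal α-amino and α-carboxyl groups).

+5

The side chains ionized at physiological pH are Lys/Arg (+1) and Asp/Glu (−1); with His treated as neutral, nothing else contributes.
Positive (K, R): R1, K4, R10, K13, R18, K21 → +6.
Negative (D, E): E11 → −1.
Net charge = (+6) + (−1) = +5.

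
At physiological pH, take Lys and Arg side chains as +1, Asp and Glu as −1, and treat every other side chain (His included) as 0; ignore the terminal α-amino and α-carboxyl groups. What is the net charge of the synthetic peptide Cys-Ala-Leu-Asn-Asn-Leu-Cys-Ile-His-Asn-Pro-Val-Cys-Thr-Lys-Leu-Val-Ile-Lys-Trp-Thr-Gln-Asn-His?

+2

Positive (K, R): Lys15, Lys19 → +2.
Negative (D, E): none → −0.
Net charge = (+2) + (−0) = +2.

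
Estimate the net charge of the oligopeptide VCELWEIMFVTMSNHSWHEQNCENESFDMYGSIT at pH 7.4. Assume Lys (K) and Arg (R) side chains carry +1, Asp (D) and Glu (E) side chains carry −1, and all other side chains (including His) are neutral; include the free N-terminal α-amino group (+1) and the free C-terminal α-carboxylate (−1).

Positive (K, R): none → +0.
Negative (D, E): E3, E6, E19, E23, E25, D28 → −6.
The N-terminus (+1) and C-terminus (−1) cancel.
Net charge = (+0) + (−6) = −6.

-6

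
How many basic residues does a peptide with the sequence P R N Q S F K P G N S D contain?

2

The basic amino acids are Lys (K), Arg (R), and His (H).
Matching residues: R2, K7.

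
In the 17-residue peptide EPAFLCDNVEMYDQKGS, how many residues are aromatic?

F, W, and Y each carry an aromatic ring on the side chain.
Matching residues: F4, Y12.

2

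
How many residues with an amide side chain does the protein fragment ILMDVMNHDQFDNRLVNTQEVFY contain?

The amide-side-chain residues are Asn (N) and Gln (Q).
Matching residues: N7, Q10, N13, N17, Q19.

5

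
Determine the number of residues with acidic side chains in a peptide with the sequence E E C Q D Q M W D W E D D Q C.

7

The acidic residues are Asp (D) and Glu (E), whose side chains end in a carboxylate group.
Matching residues: E1, E2, D5, D9, E11, D12, D13.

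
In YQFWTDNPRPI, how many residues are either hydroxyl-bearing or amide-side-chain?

Hydroxyl-bearing: S, T, Y. Amide-side-chain: N, Q.
Hydroxyl-bearing residues here: Y1, T5 (2).
Amide-side-chain residues here: Q2, N7 (2).
The two groups share no amino acid, so total = 2 + 2 = 4.

4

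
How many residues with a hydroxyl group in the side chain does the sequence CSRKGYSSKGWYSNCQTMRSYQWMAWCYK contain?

10

Serine (S), threonine (T), and tyrosine (Y) each carry a hydroxyl group on the side chain.
Matching residues: S2, Y6, S7, S8, Y12, S13, T17, S20, Y21, Y28.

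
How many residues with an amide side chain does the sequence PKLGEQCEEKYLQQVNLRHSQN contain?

The amide-side-chain residues are Asn (N) and Gln (Q).
Matching residues: Q6, Q13, Q14, N16, Q21, N22.

6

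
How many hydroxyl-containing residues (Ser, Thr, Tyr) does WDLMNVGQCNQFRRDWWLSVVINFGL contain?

Matching residues: S19.

1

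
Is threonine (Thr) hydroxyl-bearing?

S, T, and Y are the three residues with a side-chain hydroxyl.
Threonine is in this group.

Yes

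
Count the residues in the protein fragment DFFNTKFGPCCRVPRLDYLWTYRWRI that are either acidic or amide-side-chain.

Acidic: D, E. Amide-side-chain: N, Q.
Acidic residues here: D1, D17 (2).
Amide-side-chain residues here: N4 (1).
The two groups share no amino acid, so total = 2 + 1 = 3.

3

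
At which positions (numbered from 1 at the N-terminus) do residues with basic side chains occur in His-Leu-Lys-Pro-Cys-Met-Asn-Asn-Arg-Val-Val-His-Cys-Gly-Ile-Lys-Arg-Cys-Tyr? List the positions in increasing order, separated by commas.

K, R, and H are the three residues with basic side chains (ε-amine, guanidinium, and imidazole respectively).
Matching residues: His1, Lys3, Arg9, His12, Lys16, Arg17.

1, 3, 9, 12, 16, 17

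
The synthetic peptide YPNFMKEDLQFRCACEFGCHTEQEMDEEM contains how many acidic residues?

8

The acidic residues are Asp (D) and Glu (E), whose side chains end in a carboxylate group.
Matching residues: E7, D8, E16, E22, E24, D26, E27, E28.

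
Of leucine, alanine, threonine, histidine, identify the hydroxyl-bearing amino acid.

S, T, and Y are the three residues with a side-chain hydroxyl.
Of the listed options, only threonine belongs to this group.

threonine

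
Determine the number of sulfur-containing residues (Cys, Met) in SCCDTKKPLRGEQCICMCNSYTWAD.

Matching residues: C2, C3, C14, C16, M17, C18.

6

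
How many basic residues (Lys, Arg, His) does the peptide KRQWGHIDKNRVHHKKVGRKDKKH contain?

Matching residues: K1, R2, H6, K9, R11, H13, H14, K15, K16, R19, K20, K22, K23, H24.

14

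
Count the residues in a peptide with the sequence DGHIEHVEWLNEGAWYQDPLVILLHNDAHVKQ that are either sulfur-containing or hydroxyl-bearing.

1

Sulfur-containing: C, M. Hydroxyl-bearing: S, T, Y.
Sulfur-containing residues here: none (0).
Hydroxyl-bearing residues here: Y16 (1).
The two groups share no amino acid, so total = 0 + 1 = 1.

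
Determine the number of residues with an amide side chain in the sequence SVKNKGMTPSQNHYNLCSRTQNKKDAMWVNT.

Only N (asparagine) and Q (glutamine) carry a side-chain carboxamide.
Matching residues: N4, Q11, N12, N15, Q21, N22, N30.

7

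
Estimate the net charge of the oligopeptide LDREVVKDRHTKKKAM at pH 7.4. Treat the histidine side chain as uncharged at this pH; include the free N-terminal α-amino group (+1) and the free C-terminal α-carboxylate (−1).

The side chains ionized at physiological pH are Lys/Arg (+1) and Asp/Glu (−1); with His treated as neutral, nothing else contributes.
Positive (K, R): R3, K7, R9, K12, K13, K14 → +6.
Negative (D, E): D2, E4, D8 → −3.
The N-terminus (+1) and C-terminus (−1) cancel.
Net charge = (+6) + (−3) = +3.

+3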